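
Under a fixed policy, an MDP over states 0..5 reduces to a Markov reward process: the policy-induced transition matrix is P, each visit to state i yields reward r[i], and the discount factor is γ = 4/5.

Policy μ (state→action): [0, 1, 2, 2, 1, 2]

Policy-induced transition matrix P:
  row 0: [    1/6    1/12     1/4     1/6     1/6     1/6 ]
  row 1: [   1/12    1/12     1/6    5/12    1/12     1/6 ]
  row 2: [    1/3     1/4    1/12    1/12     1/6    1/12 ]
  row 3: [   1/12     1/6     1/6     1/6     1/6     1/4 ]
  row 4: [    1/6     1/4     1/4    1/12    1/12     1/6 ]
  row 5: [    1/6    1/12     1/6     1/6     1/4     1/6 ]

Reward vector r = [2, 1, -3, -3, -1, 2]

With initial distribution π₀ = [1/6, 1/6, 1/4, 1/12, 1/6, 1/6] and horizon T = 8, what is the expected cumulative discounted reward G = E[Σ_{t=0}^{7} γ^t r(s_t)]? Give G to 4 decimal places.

G = -1.5648

t=0: π = [0.1667, 0.1667, 0.2500, 0.0833, 0.1667, 0.1667], E[r] = -0.3333, γ^t·E[r] = -0.333333, running G = -0.333333
t=1: π = [0.1875, 0.1597, 0.1736, 0.1736, 0.1528, 0.1528], E[r] = -0.3542, γ^t·E[r] = -0.283333, running G = -0.616667
t=2: π = [0.1678, 0.1522, 0.1806, 0.1794, 0.1534, 0.1667], E[r] = -0.4120, γ^t·E[r] = -0.263704, running G = -0.880370
t=3: π = [0.1691, 0.1539, 0.1784, 0.1769, 0.1551, 0.1666], E[r] = -0.3956, γ^t·E[r] = -0.202543, running G = -1.082914
t=4: π = [0.1688, 0.1537, 0.1788, 0.1774, 0.1548, 0.1665], E[r] = -0.3989, γ^t·E[r] = -0.163406, running G = -1.246319
t=5: π = [0.1689, 0.1537, 0.1787, 0.1773, 0.1548, 0.1665], E[r] = -0.3983, γ^t·E[r] = -0.130516, running G = -1.376835
t=6: π = [0.1689, 0.1537, 0.1787, 0.1773, 0.1548, 0.1665], E[r] = -0.3984, γ^t·E[r] = -0.104447, running G = -1.481282
t=7: π = [0.1689, 0.1537, 0.1787, 0.1773, 0.1548, 0.1665], E[r] = -0.3984, γ^t·E[r] = -0.083552, running G = -1.564835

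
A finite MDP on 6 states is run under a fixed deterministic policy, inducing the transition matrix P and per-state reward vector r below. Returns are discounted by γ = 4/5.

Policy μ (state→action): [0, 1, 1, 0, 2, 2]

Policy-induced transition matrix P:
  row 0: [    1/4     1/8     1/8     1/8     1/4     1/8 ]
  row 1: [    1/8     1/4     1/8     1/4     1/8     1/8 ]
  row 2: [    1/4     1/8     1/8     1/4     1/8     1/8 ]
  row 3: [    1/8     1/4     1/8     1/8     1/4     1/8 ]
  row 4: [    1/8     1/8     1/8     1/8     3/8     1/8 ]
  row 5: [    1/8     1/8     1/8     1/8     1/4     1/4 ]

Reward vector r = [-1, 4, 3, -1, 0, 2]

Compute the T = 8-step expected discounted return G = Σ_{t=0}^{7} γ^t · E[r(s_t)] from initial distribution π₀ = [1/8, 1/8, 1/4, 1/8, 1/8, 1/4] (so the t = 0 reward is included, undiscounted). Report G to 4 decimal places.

t=0: π = [0.1250, 0.1250, 0.2500, 0.1250, 0.1250, 0.2500], E[r] = 1.5000, γ^t·E[r] = 1.500000, running G = 1.500000
t=1: π = [0.1719, 0.1563, 0.1250, 0.1719, 0.2188, 0.1563], E[r] = 0.9688, γ^t·E[r] = 0.775000, running G = 2.275000
t=2: π = [0.1621, 0.1660, 0.1250, 0.1602, 0.2422, 0.1445], E[r] = 1.0059, γ^t·E[r] = 0.643750, running G = 2.918750
t=3: π = [0.1609, 0.1658, 0.1250, 0.1614, 0.2439, 0.1431], E[r] = 1.0020, γ^t·E[r] = 0.513000, running G = 3.431750
t=4: π = [0.1607, 0.1659, 0.1250, 0.1613, 0.2441, 0.1429], E[r] = 1.0023, γ^t·E[r] = 0.410525, running G = 3.842275
t=5: π = [0.1607, 0.1659, 0.1250, 0.1614, 0.2442, 0.1429], E[r] = 1.0023, γ^t·E[r] = 0.328421, running G = 4.170696
t=6: π = [0.1607, 0.1659, 0.1250, 0.1614, 0.2442, 0.1429], E[r] = 1.0023, γ^t·E[r] = 0.262739, running G = 4.433436
t=7: π = [0.1607, 0.1659, 0.1250, 0.1614, 0.2442, 0.1429], E[r] = 1.0023, γ^t·E[r] = 0.210192, running G = 4.643627

G = 4.6436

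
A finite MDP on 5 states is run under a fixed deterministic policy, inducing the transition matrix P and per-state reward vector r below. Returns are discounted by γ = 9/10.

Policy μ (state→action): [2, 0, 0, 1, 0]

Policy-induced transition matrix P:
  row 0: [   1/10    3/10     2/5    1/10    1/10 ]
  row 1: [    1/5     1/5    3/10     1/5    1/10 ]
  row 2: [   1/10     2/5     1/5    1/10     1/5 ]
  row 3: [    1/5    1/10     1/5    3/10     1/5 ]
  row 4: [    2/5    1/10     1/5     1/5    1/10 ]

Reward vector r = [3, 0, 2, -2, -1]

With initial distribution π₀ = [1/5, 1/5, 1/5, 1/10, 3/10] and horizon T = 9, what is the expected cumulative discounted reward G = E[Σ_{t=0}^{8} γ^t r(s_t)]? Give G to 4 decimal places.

t=0: π = [0.2000, 0.2000, 0.2000, 0.1000, 0.3000], E[r] = 0.5000, γ^t·E[r] = 0.500000, running G = 0.500000
t=1: π = [0.2200, 0.2200, 0.2600, 0.1700, 0.1300], E[r] = 0.7100, γ^t·E[r] = 0.639000, running G = 1.139000
t=2: π = [0.1780, 0.2440, 0.2660, 0.1690, 0.1430], E[r] = 0.5850, γ^t·E[r] = 0.473850, running G = 1.612850
t=3: π = [0.1842, 0.2398, 0.2600, 0.1725, 0.1435], E[r] = 0.5841, γ^t·E[r] = 0.425809, running G = 2.038659
t=4: π = [0.1843, 0.2388, 0.2608, 0.1728, 0.1433], E[r] = 0.5856, γ^t·E[r] = 0.384192, running G = 2.422851
t=5: π = [0.1841, 0.2390, 0.2607, 0.1728, 0.1434], E[r] = 0.5850, γ^t·E[r] = 0.345428, running G = 2.768279
t=6: π = [0.1842, 0.2389, 0.2607, 0.1728, 0.1434], E[r] = 0.5851, γ^t·E[r] = 0.310935, running G = 3.079214
t=7: π = [0.1842, 0.2389, 0.2607, 0.1728, 0.1434], E[r] = 0.5851, γ^t·E[r] = 0.279839, running G = 3.359053
t=8: π = [0.1842, 0.2390, 0.2607, 0.1728, 0.1434], E[r] = 0.5851, γ^t·E[r] = 0.251854, running G = 3.610907

G = 3.6109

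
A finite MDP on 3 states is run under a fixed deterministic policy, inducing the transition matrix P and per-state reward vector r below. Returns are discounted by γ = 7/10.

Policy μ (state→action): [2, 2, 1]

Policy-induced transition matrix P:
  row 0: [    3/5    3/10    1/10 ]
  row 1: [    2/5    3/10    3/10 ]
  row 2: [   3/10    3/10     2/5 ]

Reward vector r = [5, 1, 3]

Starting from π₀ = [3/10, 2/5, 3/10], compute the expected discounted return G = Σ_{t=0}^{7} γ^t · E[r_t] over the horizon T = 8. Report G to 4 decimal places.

G = 9.8842

t=0: π = [0.3000, 0.4000, 0.3000], E[r] = 2.8000, γ^t·E[r] = 2.800000, running G = 2.800000
t=1: π = [0.4300, 0.3000, 0.2700], E[r] = 3.2600, γ^t·E[r] = 2.282000, running G = 5.082000
t=2: π = [0.4590, 0.3000, 0.2410], E[r] = 3.3180, γ^t·E[r] = 1.625820, running G = 6.707820
t=3: π = [0.4677, 0.3000, 0.2323], E[r] = 3.3354, γ^t·E[r] = 1.144042, running G = 7.851862
t=4: π = [0.4703, 0.3000, 0.2297], E[r] = 3.3406, γ^t·E[r] = 0.802083, running G = 8.653945
t=5: π = [0.4711, 0.3000, 0.2289], E[r] = 3.3422, γ^t·E[r] = 0.561721, running G = 9.215666
t=6: π = [0.4713, 0.3000, 0.2287], E[r] = 3.3427, γ^t·E[r] = 0.393260, running G = 9.608926
t=7: π = [0.4714, 0.3000, 0.2286], E[r] = 3.3428, γ^t·E[r] = 0.275294, running G = 9.884220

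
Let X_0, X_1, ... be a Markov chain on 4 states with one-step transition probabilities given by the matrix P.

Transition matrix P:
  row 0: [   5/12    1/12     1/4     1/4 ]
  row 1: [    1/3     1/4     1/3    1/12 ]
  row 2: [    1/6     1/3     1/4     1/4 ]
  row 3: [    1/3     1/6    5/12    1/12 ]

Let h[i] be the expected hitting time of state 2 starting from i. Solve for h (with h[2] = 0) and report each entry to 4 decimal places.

First-step conditioning: h[2] = 0; for i ≠ 2, h[i] = 1 + Σ_k P[i][k]·h[k].
  h[0] = 1 + 5/12·h[0] + 1/12·h[1] + 1/4·h[3]
  h[1] = 1 + 1/3·h[0] + 1/4·h[1] + 1/12·h[3]
  h[3] = 1 + 1/3·h[0] + 1/6·h[1] + 1/12·h[3]
Solving the 3×3 linear system over states ≠ 2 gives exactly h = [1704/499, 1584/499, 0, 1452/499] (h[2] = 0 is the target).

h = [3.4148, 3.1743, 0.0000, 2.9098]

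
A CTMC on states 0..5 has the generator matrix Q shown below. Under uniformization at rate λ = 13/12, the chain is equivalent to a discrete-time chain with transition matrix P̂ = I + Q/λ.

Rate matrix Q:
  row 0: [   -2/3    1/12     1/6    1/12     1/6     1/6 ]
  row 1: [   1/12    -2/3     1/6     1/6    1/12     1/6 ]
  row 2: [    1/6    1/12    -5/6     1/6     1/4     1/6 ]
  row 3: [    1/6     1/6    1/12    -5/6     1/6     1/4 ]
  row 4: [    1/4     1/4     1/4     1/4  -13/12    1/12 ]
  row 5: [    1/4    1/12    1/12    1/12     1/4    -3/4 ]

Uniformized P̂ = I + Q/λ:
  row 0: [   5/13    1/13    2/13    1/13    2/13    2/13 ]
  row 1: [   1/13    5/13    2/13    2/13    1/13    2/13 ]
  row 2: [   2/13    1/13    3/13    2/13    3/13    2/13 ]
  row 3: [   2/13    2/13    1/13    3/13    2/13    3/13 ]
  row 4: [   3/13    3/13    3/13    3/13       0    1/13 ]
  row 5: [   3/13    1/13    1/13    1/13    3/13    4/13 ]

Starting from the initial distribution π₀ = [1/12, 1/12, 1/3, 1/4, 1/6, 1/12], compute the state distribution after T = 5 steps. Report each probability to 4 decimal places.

π = [0.2167, 0.1596, 0.1514, 0.1455, 0.1449, 0.1819]

t=0: π = [0.0833, 0.0833, 0.3333, 0.2500, 0.1667, 0.0833]
t=1: π = [0.1859, 0.1474, 0.1667, 0.1731, 0.1538, 0.1731]
t=2: π = [0.2106, 0.1593, 0.1519, 0.1514, 0.1450, 0.1820]
t=3: π = [0.2153, 0.1599, 0.1510, 0.1464, 0.1450, 0.1823]
t=4: π = [0.2164, 0.1597, 0.1513, 0.1457, 0.1449, 0.1820]
t=5: π = [0.2167, 0.1596, 0.1514, 0.1455, 0.1449, 0.1819]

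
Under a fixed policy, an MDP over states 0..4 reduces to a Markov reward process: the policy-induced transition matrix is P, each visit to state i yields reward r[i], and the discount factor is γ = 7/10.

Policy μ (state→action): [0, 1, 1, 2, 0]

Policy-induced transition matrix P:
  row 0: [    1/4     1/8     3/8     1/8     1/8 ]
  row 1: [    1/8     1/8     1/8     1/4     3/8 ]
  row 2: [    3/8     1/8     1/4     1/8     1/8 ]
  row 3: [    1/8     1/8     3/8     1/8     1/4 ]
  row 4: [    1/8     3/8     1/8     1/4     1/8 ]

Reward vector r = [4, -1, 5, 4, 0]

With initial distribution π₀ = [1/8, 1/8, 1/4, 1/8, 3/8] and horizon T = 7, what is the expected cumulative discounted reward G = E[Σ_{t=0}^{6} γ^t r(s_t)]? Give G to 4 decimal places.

t=0: π = [0.1250, 0.1250, 0.2500, 0.1250, 0.3750], E[r] = 2.1250, γ^t·E[r] = 2.125000, running G = 2.125000
t=1: π = [0.2031, 0.2188, 0.2188, 0.1875, 0.1719], E[r] = 2.4375, γ^t·E[r] = 1.706250, running G = 3.831250
t=2: π = [0.2051, 0.1680, 0.2500, 0.1738, 0.2031], E[r] = 2.5977, γ^t·E[r] = 1.272852, running G = 5.104102
t=3: π = [0.2131, 0.1758, 0.2510, 0.1714, 0.1887], E[r] = 2.6172, γ^t·E[r] = 0.897695, running G = 6.001797
t=4: π = [0.2144, 0.1722, 0.2525, 0.1706, 0.1904], E[r] = 2.6301, γ^t·E[r] = 0.631493, running G = 6.633290
t=5: π = [0.2149, 0.1726, 0.2528, 0.1703, 0.1894], E[r] = 2.6324, γ^t·E[r] = 0.442424, running G = 7.075714
t=6: π = [0.2151, 0.1723, 0.2529, 0.1702, 0.1894], E[r] = 2.6335, γ^t·E[r] = 0.309823, running G = 7.385537

G = 7.3855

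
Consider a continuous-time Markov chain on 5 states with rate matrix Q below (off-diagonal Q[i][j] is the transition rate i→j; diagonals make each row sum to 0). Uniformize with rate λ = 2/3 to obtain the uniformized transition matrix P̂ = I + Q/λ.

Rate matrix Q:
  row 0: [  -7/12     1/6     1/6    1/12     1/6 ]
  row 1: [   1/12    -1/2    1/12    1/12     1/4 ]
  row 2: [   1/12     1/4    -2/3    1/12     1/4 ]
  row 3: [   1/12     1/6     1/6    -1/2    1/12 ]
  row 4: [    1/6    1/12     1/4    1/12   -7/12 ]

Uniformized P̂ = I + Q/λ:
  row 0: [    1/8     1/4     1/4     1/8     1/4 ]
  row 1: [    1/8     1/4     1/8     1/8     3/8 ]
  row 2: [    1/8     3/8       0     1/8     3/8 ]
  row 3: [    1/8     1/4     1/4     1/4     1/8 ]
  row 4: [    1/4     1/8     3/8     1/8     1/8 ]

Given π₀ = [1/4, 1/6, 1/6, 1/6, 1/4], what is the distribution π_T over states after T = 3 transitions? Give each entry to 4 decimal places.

π = [0.1574, 0.2420, 0.2026, 0.1429, 0.2550]

t=0: π = [0.2500, 0.1667, 0.1667, 0.1667, 0.2500]
t=1: π = [0.1563, 0.2396, 0.2188, 0.1458, 0.2396]
t=2: π = [0.1549, 0.2474, 0.1953, 0.1432, 0.2591]
t=3: π = [0.1574, 0.2420, 0.2026, 0.1429, 0.2550]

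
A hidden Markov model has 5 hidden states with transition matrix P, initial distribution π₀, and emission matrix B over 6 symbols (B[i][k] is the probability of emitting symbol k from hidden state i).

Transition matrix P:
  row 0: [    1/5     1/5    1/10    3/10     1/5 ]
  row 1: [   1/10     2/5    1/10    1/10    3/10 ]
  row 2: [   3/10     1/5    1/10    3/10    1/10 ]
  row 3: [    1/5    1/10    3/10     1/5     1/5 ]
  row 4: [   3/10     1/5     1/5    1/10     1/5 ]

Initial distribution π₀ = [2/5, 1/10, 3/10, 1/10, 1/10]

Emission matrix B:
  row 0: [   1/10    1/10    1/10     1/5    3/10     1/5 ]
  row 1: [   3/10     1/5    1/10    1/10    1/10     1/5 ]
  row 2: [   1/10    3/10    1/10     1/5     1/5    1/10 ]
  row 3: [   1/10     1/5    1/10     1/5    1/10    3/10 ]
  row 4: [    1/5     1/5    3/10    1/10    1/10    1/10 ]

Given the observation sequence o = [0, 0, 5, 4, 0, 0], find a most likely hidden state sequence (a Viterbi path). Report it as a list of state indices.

t=0: δ = [4.000e-02, 3.000e-02, 3.000e-02, 1.000e-02, 2.000e-02]  (obs o_0=0)
t=1: δ = [9.000e-04, 3.600e-03, 4.000e-04, 1.200e-03, 1.800e-03]  ψ = [2, 1, 0, 0, 1]  (obs o_1=0)
t=2: δ = [1.080e-04, 2.880e-04, 3.600e-05, 1.080e-04, 1.080e-04]  ψ = [4, 1, 1, 1, 1]  (obs o_2=5)
t=3: δ = [9.720e-06, 1.152e-05, 6.480e-06, 3.240e-06, 8.640e-06]  ψ = [4, 1, 3, 0, 1]  (obs o_3=4)
t=4: δ = [2.592e-07, 1.382e-06, 1.728e-07, 2.916e-07, 6.912e-07]  ψ = [4, 1, 4, 0, 1]  (obs o_4=0)
t=5: δ = [2.074e-08, 1.659e-07, 1.382e-08, 1.382e-08, 8.294e-08]  ψ = [4, 1, 1, 1, 1]  (obs o_5=0)
backtrack: best end state = 1; path = [1, 1, 1, 1, 1, 1]

path = [1, 1, 1, 1, 1, 1]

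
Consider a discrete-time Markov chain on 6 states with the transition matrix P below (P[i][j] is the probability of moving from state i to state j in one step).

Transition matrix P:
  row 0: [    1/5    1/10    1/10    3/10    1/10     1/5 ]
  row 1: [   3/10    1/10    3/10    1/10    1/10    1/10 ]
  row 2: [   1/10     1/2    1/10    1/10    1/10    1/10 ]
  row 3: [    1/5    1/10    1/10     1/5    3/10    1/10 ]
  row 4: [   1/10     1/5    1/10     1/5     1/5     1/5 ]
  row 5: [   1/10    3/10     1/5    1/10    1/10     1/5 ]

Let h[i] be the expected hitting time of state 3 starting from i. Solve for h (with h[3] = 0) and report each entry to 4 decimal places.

h = [5.4570, 6.6873, 6.8924, 0.0000, 6.2000, 6.9380]

First-step conditioning: h[3] = 0; for i ≠ 3, h[i] = 1 + Σ_k P[i][k]·h[k].
  h[0] = 1 + 1/5·h[0] + 1/10·h[1] + 1/10·h[2] + 1/10·h[4] + 1/5·h[5]
  h[1] = 1 + 3/10·h[0] + 1/10·h[1] + 3/10·h[2] + 1/10·h[4] + 1/10·h[5]
  h[2] = 1 + 1/10·h[0] + 1/2·h[1] + 1/10·h[2] + 1/10·h[4] + 1/10·h[5]
  h[4] = 1 + 1/10·h[0] + 1/5·h[1] + 1/10·h[2] + 1/5·h[4] + 1/5·h[5]
  h[5] = 1 + 1/10·h[0] + 3/10·h[1] + 1/5·h[2] + 1/10·h[4] + 1/5·h[5]
Solving the 5×5 linear system over states ≠ 3 gives exactly h = [4311/790, 5283/790, 1089/158, 0, 31/5, 5481/790] (h[3] = 0 is the target).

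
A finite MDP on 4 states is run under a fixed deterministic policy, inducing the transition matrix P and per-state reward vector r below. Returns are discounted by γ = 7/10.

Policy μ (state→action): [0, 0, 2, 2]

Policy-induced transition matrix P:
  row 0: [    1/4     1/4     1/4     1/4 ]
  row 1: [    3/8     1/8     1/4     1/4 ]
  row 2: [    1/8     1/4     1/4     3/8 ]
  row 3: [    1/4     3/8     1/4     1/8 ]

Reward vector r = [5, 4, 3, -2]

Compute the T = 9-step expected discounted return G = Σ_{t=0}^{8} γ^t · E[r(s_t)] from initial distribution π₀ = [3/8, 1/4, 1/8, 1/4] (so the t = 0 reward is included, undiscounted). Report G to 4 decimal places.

t=0: π = [0.3750, 0.2500, 0.1250, 0.2500], E[r] = 2.7500, γ^t·E[r] = 2.750000, running G = 2.750000
t=1: π = [0.2656, 0.2500, 0.2500, 0.2344], E[r] = 2.6094, γ^t·E[r] = 1.826563, running G = 4.576563
t=2: π = [0.2500, 0.2480, 0.2500, 0.2520], E[r] = 2.4883, γ^t·E[r] = 1.219258, running G = 5.795820
t=3: π = [0.2498, 0.2505, 0.2500, 0.2498], E[r] = 2.5012, γ^t·E[r] = 0.857919, running G = 6.653739
t=4: π = [0.2501, 0.2499, 0.2500, 0.2500], E[r] = 2.4999, γ^t·E[r] = 0.600221, running G = 7.253960
t=5: π = [0.2500, 0.2500, 0.2500, 0.2500], E[r] = 2.5000, γ^t·E[r] = 0.420177, running G = 7.674137
t=6: π = [0.2500, 0.2500, 0.2500, 0.2500], E[r] = 2.5000, γ^t·E[r] = 0.294122, running G = 7.968259
t=7: π = [0.2500, 0.2500, 0.2500, 0.2500], E[r] = 2.5000, γ^t·E[r] = 0.205886, running G = 8.174145
t=8: π = [0.2500, 0.2500, 0.2500, 0.2500], E[r] = 2.5000, γ^t·E[r] = 0.144120, running G = 8.318265

G = 8.3183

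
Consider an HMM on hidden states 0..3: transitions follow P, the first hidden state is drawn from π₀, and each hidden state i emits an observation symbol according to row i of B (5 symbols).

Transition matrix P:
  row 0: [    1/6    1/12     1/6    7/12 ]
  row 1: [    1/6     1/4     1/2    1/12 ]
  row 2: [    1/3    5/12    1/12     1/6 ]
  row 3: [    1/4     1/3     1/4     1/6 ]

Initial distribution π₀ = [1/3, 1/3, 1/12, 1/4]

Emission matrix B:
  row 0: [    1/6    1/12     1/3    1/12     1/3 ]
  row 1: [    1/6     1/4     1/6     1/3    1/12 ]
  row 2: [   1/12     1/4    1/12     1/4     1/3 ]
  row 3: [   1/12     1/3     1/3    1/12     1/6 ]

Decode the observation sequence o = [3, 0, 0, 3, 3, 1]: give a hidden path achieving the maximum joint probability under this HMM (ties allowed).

t=0: δ = [2.778e-02, 1.111e-01, 2.083e-02, 2.083e-02]  (obs o_0=3)
t=1: δ = [3.086e-03, 4.630e-03, 4.630e-03, 1.350e-03]  ψ = [1, 1, 1, 0]  (obs o_1=0)
t=2: δ = [2.572e-04, 3.215e-04, 1.929e-04, 1.500e-04]  ψ = [2, 2, 1, 0]  (obs o_2=0)
t=3: δ = [5.358e-06, 2.679e-05, 4.019e-05, 1.250e-05]  ψ = [2, 1, 1, 0]  (obs o_3=3)
t=4: δ = [1.116e-06, 5.582e-06, 3.349e-06, 5.582e-07]  ψ = [2, 2, 1, 2]  (obs o_4=3)
t=5: δ = [9.303e-08, 3.489e-07, 6.977e-07, 2.171e-07]  ψ = [2, 1, 1, 0]  (obs o_5=1)
backtrack: best end state = 2; path = [1, 2, 1, 2, 1, 2]

path = [1, 2, 1, 2, 1, 2]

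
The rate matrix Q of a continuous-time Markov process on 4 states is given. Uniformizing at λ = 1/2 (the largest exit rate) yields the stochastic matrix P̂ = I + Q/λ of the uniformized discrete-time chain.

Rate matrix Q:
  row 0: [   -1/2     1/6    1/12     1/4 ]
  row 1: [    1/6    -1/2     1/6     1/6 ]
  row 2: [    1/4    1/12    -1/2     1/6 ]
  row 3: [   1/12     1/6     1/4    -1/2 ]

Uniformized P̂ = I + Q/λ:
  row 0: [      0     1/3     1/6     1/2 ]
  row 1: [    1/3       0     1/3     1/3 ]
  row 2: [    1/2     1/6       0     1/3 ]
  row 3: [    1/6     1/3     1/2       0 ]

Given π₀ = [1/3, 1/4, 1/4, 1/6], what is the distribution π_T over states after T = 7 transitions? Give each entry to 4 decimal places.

t=0: π = [0.3333, 0.2500, 0.2500, 0.1667]
t=1: π = [0.2361, 0.2083, 0.2222, 0.3333]
t=2: π = [0.2361, 0.2269, 0.2755, 0.2616]
t=3: π = [0.2569, 0.2118, 0.2458, 0.2855]
t=4: π = [0.2411, 0.2218, 0.2562, 0.2810]
t=5: π = [0.2488, 0.2167, 0.2546, 0.2798]
t=6: π = [0.2462, 0.2187, 0.2536, 0.2815]
t=7: π = [0.2466, 0.2182, 0.2547, 0.2805]

π = [0.2466, 0.2182, 0.2547, 0.2805]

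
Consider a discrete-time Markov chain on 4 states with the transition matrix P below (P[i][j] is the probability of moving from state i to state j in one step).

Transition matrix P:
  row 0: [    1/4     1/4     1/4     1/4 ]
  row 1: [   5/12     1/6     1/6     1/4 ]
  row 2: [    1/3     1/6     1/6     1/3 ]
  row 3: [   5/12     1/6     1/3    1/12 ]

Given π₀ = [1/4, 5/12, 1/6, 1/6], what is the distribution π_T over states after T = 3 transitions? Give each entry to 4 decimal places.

π = [0.3406, 0.1949, 0.2330, 0.2316]

t=0: π = [0.2500, 0.4167, 0.1667, 0.1667]
t=1: π = [0.3611, 0.1875, 0.2153, 0.2361]
t=2: π = [0.3385, 0.1968, 0.2361, 0.2286]
t=3: π = [0.3406, 0.1949, 0.2330, 0.2316]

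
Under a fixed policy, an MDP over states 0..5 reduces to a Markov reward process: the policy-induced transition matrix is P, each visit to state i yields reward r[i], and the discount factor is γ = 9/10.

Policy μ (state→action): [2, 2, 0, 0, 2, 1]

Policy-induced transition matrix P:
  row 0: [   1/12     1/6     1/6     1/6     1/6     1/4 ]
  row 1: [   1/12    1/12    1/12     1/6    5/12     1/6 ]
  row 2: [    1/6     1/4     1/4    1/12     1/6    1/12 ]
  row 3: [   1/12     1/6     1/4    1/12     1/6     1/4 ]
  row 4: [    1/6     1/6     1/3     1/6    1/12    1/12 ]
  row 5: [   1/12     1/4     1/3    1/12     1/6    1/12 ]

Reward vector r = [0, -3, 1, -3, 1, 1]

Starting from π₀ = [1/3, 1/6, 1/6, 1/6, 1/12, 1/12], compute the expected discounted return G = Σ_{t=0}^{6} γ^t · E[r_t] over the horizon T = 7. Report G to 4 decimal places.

t=0: π = [0.3333, 0.1667, 0.1667, 0.1667, 0.0833, 0.0833], E[r] = -0.6667, γ^t·E[r] = -0.666667, running G = -0.666667
t=1: π = [0.1042, 0.1736, 0.2083, 0.1319, 0.2014, 0.1806], E[r] = -0.3264, γ^t·E[r] = -0.293750, running G = -0.960417
t=2: π = [0.1175, 0.1846, 0.2442, 0.1233, 0.1933, 0.1372], E[r] = -0.3490, γ^t·E[r] = -0.282656, running G = -1.243073
t=3: π = [0.1198, 0.1831, 0.2370, 0.1246, 0.1967, 0.1388], E[r] = -0.3505, γ^t·E[r] = -0.255516, running G = -1.498589
t=4: π = [0.1195, 0.1827, 0.2375, 0.1250, 0.1960, 0.1393], E[r] = -0.3502, γ^t·E[r] = -0.229798, running G = -1.728386
t=5: π = [0.1195, 0.1828, 0.2375, 0.1249, 0.1960, 0.1393], E[r] = -0.3502, γ^t·E[r] = -0.206806, running G = -1.935193
t=6: π = [0.1195, 0.1828, 0.2375, 0.1249, 0.1960, 0.1393], E[r] = -0.3502, γ^t·E[r] = -0.186127, running G = -2.121320

G = -2.1213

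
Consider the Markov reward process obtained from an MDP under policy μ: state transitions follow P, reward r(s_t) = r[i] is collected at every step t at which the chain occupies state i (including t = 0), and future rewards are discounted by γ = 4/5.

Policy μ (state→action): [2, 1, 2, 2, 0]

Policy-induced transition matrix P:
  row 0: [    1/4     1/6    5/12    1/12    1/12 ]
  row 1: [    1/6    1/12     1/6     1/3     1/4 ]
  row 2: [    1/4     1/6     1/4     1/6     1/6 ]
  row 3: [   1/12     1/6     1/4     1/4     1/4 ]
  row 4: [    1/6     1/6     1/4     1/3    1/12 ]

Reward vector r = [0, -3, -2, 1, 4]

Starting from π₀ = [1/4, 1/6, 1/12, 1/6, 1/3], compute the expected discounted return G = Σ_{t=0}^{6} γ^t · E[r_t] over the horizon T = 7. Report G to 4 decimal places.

G = 0.4777

t=0: π = [0.2500, 0.1667, 0.0833, 0.1667, 0.3333], E[r] = 0.8333, γ^t·E[r] = 0.833333, running G = 0.833333
t=1: π = [0.1806, 0.1528, 0.2778, 0.2431, 0.1458], E[r] = -0.1875, γ^t·E[r] = -0.150000, running G = 0.683333
t=2: π = [0.1846, 0.1539, 0.2674, 0.2216, 0.1725], E[r] = -0.0851, γ^t·E[r] = -0.054444, running G = 0.628889
t=3: π = [0.1859, 0.1538, 0.2679, 0.2242, 0.1682], E[r] = -0.1004, γ^t·E[r] = -0.051407, running G = 0.577481
t=4: π = [0.1858, 0.1538, 0.2682, 0.2235, 0.1687], E[r] = -0.0997, γ^t·E[r] = -0.040830, running G = 0.536652
t=5: π = [0.1859, 0.1538, 0.2681, 0.2236, 0.1686], E[r] = -0.1000, γ^t·E[r] = -0.032757, running G = 0.503895
t=6: π = [0.1859, 0.1538, 0.2682, 0.2235, 0.1686], E[r] = -0.1000, γ^t·E[r] = -0.026211, running G = 0.477684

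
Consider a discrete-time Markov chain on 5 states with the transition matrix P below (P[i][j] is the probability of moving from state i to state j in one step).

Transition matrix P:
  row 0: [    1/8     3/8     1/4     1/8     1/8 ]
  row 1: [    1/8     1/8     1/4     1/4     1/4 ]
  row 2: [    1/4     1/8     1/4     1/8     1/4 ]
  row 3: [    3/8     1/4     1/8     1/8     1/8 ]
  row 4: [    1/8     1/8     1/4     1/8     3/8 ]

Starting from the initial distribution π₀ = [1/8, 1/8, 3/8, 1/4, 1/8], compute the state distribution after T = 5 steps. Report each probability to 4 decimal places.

π = [0.1911, 0.1915, 0.2314, 0.1489, 0.2371]

t=0: π = [0.1250, 0.1250, 0.3750, 0.2500, 0.1250]
t=1: π = [0.2344, 0.1875, 0.2188, 0.1406, 0.2188]
t=2: π = [0.1875, 0.2012, 0.2324, 0.1484, 0.2305]
t=3: π = [0.1912, 0.1904, 0.2314, 0.1501, 0.2368]
t=4: π = [0.1915, 0.1916, 0.2312, 0.1488, 0.2369]
t=5: π = [0.1911, 0.1915, 0.2314, 0.1489, 0.2371]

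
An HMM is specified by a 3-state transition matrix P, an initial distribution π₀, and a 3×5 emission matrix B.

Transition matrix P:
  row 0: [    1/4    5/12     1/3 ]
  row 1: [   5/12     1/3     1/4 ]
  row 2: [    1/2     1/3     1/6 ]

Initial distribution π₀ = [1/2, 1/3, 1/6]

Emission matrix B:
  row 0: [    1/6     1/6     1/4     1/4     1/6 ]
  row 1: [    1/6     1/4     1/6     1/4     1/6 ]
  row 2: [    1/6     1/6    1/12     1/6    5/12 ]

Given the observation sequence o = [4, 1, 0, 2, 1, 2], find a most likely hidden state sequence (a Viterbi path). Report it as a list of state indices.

t=0: δ = [8.333e-02, 5.556e-02, 6.944e-02]  (obs o_0=4)
t=1: δ = [5.787e-03, 8.681e-03, 4.630e-03]  ψ = [2, 0, 0]  (obs o_1=1)
t=2: δ = [6.028e-04, 4.823e-04, 3.617e-04]  ψ = [1, 1, 1]  (obs o_2=0)
t=3: δ = [5.023e-05, 4.186e-05, 1.674e-05]  ψ = [1, 0, 0]  (obs o_3=2)
t=4: δ = [2.907e-06, 5.233e-06, 2.791e-06]  ψ = [1, 0, 0]  (obs o_4=1)
t=5: δ = [5.451e-07, 2.907e-07, 1.090e-07]  ψ = [1, 1, 1]  (obs o_5=2)
backtrack: best end state = 0; path = [0, 1, 1, 0, 1, 0]

path = [0, 1, 1, 0, 1, 0]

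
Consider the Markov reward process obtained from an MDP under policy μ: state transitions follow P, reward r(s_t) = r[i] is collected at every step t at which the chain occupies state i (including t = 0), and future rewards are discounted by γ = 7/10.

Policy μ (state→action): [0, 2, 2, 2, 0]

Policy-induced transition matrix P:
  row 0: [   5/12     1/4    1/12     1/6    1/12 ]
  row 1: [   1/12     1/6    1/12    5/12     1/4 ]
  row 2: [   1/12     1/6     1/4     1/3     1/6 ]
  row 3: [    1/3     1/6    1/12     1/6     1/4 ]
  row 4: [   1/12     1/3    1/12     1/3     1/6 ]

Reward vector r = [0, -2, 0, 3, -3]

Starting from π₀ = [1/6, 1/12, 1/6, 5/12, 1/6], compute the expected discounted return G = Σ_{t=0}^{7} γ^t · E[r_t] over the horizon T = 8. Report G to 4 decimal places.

G = 0.1225

t=0: π = [0.1667, 0.0833, 0.1667, 0.4167, 0.1667], E[r] = 0.5833, γ^t·E[r] = 0.583333, running G = 0.583333
t=1: π = [0.2431, 0.2083, 0.1111, 0.2431, 0.1944], E[r] = -0.2708, γ^t·E[r] = -0.189583, running G = 0.393750
t=2: π = [0.2251, 0.2193, 0.1019, 0.2697, 0.1840], E[r] = -0.1817, γ^t·E[r] = -0.089039, running G = 0.304711
t=3: π = [0.2258, 0.2161, 0.1003, 0.2691, 0.1887], E[r] = -0.1907, γ^t·E[r] = -0.065421, running G = 0.239290
t=4: π = [0.2259, 0.2169, 0.1001, 0.2689, 0.1883], E[r] = -0.1922, γ^t·E[r] = -0.046137, running G = 0.193153
t=5: π = [0.2258, 0.2169, 0.1000, 0.2690, 0.1883], E[r] = -0.1919, γ^t·E[r] = -0.032245, running G = 0.160908
t=6: π = [0.2259, 0.2169, 0.1000, 0.2689, 0.1883], E[r] = -0.1919, γ^t·E[r] = -0.022580, running G = 0.138328
t=7: π = [0.2259, 0.2169, 0.1000, 0.2689, 0.1883], E[r] = -0.1919, γ^t·E[r] = -0.015806, running G = 0.122523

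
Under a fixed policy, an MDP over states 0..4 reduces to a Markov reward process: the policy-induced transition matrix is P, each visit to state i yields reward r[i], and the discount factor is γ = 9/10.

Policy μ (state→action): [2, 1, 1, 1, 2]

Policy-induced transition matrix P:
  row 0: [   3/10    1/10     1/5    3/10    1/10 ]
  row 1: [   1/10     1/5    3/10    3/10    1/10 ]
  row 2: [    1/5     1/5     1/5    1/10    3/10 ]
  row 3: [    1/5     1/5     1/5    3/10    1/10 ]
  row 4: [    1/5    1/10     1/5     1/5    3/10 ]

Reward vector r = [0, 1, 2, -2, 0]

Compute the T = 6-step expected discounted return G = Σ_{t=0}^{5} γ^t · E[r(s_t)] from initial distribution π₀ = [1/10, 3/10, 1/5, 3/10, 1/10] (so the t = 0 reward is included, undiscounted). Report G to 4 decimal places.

t=0: π = [0.1000, 0.3000, 0.2000, 0.3000, 0.1000], E[r] = 0.1000, γ^t·E[r] = 0.100000, running G = 0.100000
t=1: π = [0.1800, 0.1800, 0.2300, 0.2500, 0.1600], E[r] = 0.1400, γ^t·E[r] = 0.126000, running G = 0.226000
t=2: π = [0.2000, 0.1660, 0.2180, 0.2380, 0.1780], E[r] = 0.1260, γ^t·E[r] = 0.102060, running G = 0.328060
t=3: π = [0.2034, 0.1622, 0.2166, 0.2386, 0.1792], E[r] = 0.1182, γ^t·E[r] = 0.086168, running G = 0.414228
t=4: π = [0.2041, 0.1617, 0.2162, 0.2388, 0.1792], E[r] = 0.1167, γ^t·E[r] = 0.076541, running G = 0.490768
t=5: π = [0.2042, 0.1617, 0.2162, 0.2388, 0.1791], E[r] = 0.1163, γ^t·E[r] = 0.068698, running G = 0.559466

G = 0.5595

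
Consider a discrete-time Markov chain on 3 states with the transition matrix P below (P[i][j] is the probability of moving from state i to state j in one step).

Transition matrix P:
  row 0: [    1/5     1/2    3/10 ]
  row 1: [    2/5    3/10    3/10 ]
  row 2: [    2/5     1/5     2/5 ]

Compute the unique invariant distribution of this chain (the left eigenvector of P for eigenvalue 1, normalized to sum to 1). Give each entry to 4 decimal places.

π = [0.3333, 0.3333, 0.3333]

Balance equations π_j = Σ_i π_i·P[i][j]:
  π_0 = 1/5·π_0 + 2/5·π_1 + 2/5·π_2
  π_1 = 1/2·π_0 + 3/10·π_1 + 1/5·π_2
  normalize: π_0 + π_1 + π_2 = 1
Solving the linear system gives exactly π = [1/3, 1/3, 1/3].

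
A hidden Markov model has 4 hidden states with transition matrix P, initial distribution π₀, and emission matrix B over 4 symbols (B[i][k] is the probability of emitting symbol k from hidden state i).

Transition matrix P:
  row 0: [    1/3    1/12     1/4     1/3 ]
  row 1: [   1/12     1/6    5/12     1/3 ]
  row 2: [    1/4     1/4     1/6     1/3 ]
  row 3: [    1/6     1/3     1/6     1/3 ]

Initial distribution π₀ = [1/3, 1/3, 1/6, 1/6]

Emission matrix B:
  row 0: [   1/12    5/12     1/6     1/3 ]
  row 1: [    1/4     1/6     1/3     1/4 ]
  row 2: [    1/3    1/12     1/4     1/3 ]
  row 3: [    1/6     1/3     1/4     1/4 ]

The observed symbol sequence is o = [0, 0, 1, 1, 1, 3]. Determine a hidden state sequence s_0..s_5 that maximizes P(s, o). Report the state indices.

t=0: δ = [2.778e-02, 8.333e-02, 5.556e-02, 2.778e-02]  (obs o_0=0)
t=1: δ = [1.157e-03, 3.472e-03, 1.157e-02, 4.630e-03]  ψ = [2, 1, 1, 1]  (obs o_1=0)
t=2: δ = [1.206e-03, 4.823e-04, 1.608e-04, 1.286e-03]  ψ = [2, 2, 2, 2]  (obs o_2=1)
t=3: δ = [1.674e-04, 7.144e-05, 2.512e-05, 1.429e-04]  ψ = [0, 3, 0, 3]  (obs o_3=1)
t=4: δ = [2.326e-05, 7.938e-06, 3.489e-06, 1.861e-05]  ψ = [0, 3, 0, 0]  (obs o_4=1)
t=5: δ = [2.584e-06, 1.550e-06, 1.938e-06, 1.938e-06]  ψ = [0, 3, 0, 0]  (obs o_5=3)
backtrack: best end state = 0; path = [1, 2, 0, 0, 0, 0]

path = [1, 2, 0, 0, 0, 0]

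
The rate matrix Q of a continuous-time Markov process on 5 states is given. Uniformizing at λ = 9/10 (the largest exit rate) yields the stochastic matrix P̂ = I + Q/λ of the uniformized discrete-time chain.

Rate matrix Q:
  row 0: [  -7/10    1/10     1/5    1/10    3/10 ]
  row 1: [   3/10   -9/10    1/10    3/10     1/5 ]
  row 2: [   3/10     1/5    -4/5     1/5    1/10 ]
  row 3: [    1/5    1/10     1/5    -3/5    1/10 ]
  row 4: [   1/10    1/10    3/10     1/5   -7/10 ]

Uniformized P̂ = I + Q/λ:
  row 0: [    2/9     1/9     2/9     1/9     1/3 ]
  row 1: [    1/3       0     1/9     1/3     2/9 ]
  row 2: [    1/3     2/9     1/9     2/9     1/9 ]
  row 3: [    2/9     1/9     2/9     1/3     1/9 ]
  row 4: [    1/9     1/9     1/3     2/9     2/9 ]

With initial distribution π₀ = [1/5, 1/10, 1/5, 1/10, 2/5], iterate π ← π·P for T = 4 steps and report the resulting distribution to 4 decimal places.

π = [0.2365, 0.1208, 0.2080, 0.2354, 0.1993]

t=0: π = [0.2000, 0.1000, 0.2000, 0.1000, 0.4000]
t=1: π = [0.2111, 0.1222, 0.2333, 0.2222, 0.2111]
t=2: π = [0.2383, 0.1235, 0.2062, 0.2370, 0.1951]
t=3: π = [0.2372, 0.1203, 0.2073, 0.2358, 0.1995]
t=4: π = [0.2365, 0.1208, 0.2080, 0.2354, 0.1993]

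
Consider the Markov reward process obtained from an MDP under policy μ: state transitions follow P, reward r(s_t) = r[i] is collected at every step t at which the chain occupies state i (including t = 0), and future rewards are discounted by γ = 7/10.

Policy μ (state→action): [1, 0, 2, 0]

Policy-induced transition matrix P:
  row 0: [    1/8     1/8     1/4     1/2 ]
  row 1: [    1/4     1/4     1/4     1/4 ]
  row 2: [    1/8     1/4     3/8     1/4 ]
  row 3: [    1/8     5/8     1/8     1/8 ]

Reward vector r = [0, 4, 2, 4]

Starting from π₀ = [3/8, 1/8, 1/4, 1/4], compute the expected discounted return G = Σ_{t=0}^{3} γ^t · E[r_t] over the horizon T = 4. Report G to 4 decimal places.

t=0: π = [0.3750, 0.1250, 0.2500, 0.2500], E[r] = 2.0000, γ^t·E[r] = 2.000000, running G = 2.000000
t=1: π = [0.1406, 0.2969, 0.2500, 0.3125], E[r] = 2.9375, γ^t·E[r] = 2.056250, running G = 4.056250
t=2: π = [0.1621, 0.3496, 0.2422, 0.2461], E[r] = 2.8672, γ^t·E[r] = 1.404922, running G = 5.461172
t=3: π = [0.1687, 0.3220, 0.2495, 0.2598], E[r] = 2.8262, γ^t·E[r] = 0.969377, running G = 6.430549

G = 6.4305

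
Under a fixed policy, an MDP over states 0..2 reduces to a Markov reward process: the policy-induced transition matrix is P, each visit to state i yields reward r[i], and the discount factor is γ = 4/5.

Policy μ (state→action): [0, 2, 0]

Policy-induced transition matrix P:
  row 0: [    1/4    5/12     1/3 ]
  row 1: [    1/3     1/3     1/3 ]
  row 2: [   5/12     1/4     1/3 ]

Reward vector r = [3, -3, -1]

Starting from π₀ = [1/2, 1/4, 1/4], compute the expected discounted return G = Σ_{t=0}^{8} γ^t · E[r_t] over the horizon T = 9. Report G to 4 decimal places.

t=0: π = [0.5000, 0.2500, 0.2500], E[r] = 0.5000, γ^t·E[r] = 0.500000, running G = 0.500000
t=1: π = [0.3125, 0.3542, 0.3333], E[r] = -0.4583, γ^t·E[r] = -0.366667, running G = 0.133333
t=2: π = [0.3351, 0.3316, 0.3333], E[r] = -0.3229, γ^t·E[r] = -0.206667, running G = -0.073333
t=3: π = [0.3332, 0.3335, 0.3333], E[r] = -0.3342, γ^t·E[r] = -0.171111, running G = -0.244444
t=4: π = [0.3333, 0.3333, 0.3333], E[r] = -0.3333, γ^t·E[r] = -0.136504, running G = -0.380948
t=5: π = [0.3333, 0.3333, 0.3333], E[r] = -0.3333, γ^t·E[r] = -0.109229, running G = -0.490177
t=6: π = [0.3333, 0.3333, 0.3333], E[r] = -0.3333, γ^t·E[r] = -0.087381, running G = -0.577558
t=7: π = [0.3333, 0.3333, 0.3333], E[r] = -0.3333, γ^t·E[r] = -0.069905, running G = -0.647463
t=8: π = [0.3333, 0.3333, 0.3333], E[r] = -0.3333, γ^t·E[r] = -0.055924, running G = -0.703387

G = -0.7034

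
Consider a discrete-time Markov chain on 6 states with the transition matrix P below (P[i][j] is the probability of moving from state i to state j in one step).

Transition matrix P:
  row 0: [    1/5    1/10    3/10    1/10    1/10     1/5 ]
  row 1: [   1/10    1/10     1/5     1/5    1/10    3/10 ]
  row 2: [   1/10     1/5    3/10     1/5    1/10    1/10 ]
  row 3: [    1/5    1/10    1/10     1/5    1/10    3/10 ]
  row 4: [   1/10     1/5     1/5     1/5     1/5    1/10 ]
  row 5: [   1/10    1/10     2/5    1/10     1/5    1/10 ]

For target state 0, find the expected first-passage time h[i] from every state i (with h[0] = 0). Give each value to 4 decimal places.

h = [0.0000, 8.4655, 8.4507, 7.6205, 8.4507, 8.5322]

First-step conditioning: h[0] = 0; for i ≠ 0, h[i] = 1 + Σ_k P[i][k]·h[k].
  h[1] = 1 + 1/10·h[1] + 1/5·h[2] + 1/5·h[3] + 1/10·h[4] + 3/10·h[5]
  h[2] = 1 + 1/5·h[1] + 3/10·h[2] + 1/5·h[3] + 1/10·h[4] + 1/10·h[5]
  h[3] = 1 + 1/10·h[1] + 1/10·h[2] + 1/5·h[3] + 1/10·h[4] + 3/10·h[5]
  h[4] = 1 + 1/5·h[1] + 1/5·h[2] + 1/5·h[3] + 1/5·h[4] + 1/10·h[5]
  h[5] = 1 + 1/10·h[1] + 2/5·h[2] + 1/10·h[3] + 1/5·h[4] + 1/10·h[5]
Solving the 5×5 linear system over states ≠ 0 gives exactly h = [0, 11420/1349, 600/71, 10280/1349, 600/71, 11510/1349] (h[0] = 0 is the target).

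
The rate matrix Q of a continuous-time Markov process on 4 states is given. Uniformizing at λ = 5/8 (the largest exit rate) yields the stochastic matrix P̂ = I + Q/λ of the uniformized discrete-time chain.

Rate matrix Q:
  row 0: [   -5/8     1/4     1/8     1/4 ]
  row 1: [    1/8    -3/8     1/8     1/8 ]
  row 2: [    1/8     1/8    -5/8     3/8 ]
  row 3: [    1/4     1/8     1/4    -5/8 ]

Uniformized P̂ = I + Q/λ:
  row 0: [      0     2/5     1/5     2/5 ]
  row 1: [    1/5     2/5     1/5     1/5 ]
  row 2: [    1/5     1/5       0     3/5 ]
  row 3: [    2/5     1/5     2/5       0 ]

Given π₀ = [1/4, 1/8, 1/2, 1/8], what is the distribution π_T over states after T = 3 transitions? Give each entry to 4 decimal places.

π = [0.1900, 0.3080, 0.1880, 0.3140]

t=0: π = [0.2500, 0.1250, 0.5000, 0.1250]
t=1: π = [0.1750, 0.2750, 0.1250, 0.4250]
t=2: π = [0.2500, 0.2900, 0.2600, 0.2000]
t=3: π = [0.1900, 0.3080, 0.1880, 0.3140]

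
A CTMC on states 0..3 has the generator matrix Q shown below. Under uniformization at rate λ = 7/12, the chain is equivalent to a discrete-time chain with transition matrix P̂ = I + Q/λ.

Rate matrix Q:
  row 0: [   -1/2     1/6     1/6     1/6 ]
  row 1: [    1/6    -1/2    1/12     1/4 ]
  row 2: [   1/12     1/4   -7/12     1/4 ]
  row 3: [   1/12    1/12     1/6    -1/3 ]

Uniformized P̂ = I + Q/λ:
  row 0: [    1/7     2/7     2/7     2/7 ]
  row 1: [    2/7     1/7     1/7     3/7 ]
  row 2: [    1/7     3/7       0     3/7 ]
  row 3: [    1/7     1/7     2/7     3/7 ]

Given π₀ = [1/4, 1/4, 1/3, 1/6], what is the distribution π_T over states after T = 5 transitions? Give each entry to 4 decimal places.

t=0: π = [0.2500, 0.2500, 0.3333, 0.1667]
t=1: π = [0.1786, 0.2738, 0.1548, 0.3929]
t=2: π = [0.1820, 0.2126, 0.2024, 0.4031]
t=3: π = [0.1732, 0.2267, 0.1975, 0.4026]
t=4: π = [0.1752, 0.2240, 0.1969, 0.4038]
t=5: π = [0.1749, 0.2241, 0.1975, 0.4035]

π = [0.1749, 0.2241, 0.1975, 0.4035]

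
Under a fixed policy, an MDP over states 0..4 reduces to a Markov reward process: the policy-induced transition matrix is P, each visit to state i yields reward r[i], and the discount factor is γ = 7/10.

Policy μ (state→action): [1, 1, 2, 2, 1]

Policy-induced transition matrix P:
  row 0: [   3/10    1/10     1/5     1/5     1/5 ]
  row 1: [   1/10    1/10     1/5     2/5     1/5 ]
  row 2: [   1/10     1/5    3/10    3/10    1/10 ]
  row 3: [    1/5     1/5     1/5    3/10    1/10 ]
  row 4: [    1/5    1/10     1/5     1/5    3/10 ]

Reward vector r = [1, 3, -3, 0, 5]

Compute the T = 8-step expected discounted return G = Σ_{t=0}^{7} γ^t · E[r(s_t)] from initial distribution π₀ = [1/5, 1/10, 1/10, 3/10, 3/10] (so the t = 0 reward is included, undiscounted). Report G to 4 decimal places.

t=0: π = [0.2000, 0.1000, 0.1000, 0.3000, 0.3000], E[r] = 1.7000, γ^t·E[r] = 1.700000, running G = 1.700000
t=1: π = [0.2000, 0.1400, 0.2100, 0.2600, 0.1900], E[r] = 0.9400, γ^t·E[r] = 0.658000, running G = 2.358000
t=2: π = [0.1850, 0.1470, 0.2210, 0.2750, 0.1720], E[r] = 0.8230, γ^t·E[r] = 0.403270, running G = 2.761270
t=3: π = [0.1817, 0.1496, 0.2221, 0.2790, 0.1676], E[r] = 0.8022, γ^t·E[r] = 0.275155, running G = 3.036425
t=4: π = [0.1810, 0.1501, 0.2222, 0.2800, 0.1667], E[r] = 0.7980, γ^t·E[r] = 0.191588, running G = 3.228012
t=5: π = [0.1809, 0.1502, 0.2222, 0.2802, 0.1664], E[r] = 0.7971, γ^t·E[r] = 0.133966, running G = 3.361978
t=6: π = [0.1808, 0.1502, 0.2222, 0.2803, 0.1664], E[r] = 0.7969, γ^t·E[r] = 0.093755, running G = 3.455733
t=7: π = [0.1808, 0.1503, 0.2222, 0.2803, 0.1664], E[r] = 0.7969, γ^t·E[r] = 0.065625, running G = 3.521358

G = 3.5214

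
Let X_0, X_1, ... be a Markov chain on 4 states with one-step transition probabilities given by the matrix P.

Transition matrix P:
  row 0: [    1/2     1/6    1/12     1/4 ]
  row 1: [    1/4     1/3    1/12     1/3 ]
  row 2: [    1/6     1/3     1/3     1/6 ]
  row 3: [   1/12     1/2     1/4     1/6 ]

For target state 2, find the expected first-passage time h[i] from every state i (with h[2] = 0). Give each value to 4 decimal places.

h = [7.9579, 7.8316, 0.0000, 6.6947]

First-step conditioning: h[2] = 0; for i ≠ 2, h[i] = 1 + Σ_k P[i][k]·h[k].
  h[0] = 1 + 1/2·h[0] + 1/6·h[1] + 1/4·h[3]
  h[1] = 1 + 1/4·h[0] + 1/3·h[1] + 1/3·h[3]
  h[3] = 1 + 1/12·h[0] + 1/2·h[1] + 1/6·h[3]
Solving the 3×3 linear system over states ≠ 2 gives exactly h = [756/95, 744/95, 0, 636/95] (h[2] = 0 is the target).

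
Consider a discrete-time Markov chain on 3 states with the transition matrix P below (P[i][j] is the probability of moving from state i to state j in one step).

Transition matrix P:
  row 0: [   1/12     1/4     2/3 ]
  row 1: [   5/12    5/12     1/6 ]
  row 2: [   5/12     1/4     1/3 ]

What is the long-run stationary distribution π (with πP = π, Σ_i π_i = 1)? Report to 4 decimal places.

Balance equations π_j = Σ_i π_i·P[i][j]:
  π_0 = 1/12·π_0 + 5/12·π_1 + 5/12·π_2
  π_1 = 1/4·π_0 + 5/12·π_1 + 1/4·π_2
  normalize: π_0 + π_1 + π_2 = 1
Solving the linear system gives exactly π = [5/16, 3/10, 31/80].

π = [0.3125, 0.3000, 0.3875]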